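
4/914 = 2/457 = 0.00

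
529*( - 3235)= - 1711315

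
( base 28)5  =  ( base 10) 5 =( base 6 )5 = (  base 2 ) 101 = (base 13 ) 5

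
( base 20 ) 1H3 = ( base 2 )1011100111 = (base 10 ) 743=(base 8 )1347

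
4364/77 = 56 + 52/77 =56.68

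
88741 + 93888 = 182629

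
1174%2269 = 1174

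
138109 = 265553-127444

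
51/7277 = 51/7277 =0.01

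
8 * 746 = 5968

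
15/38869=15/38869 = 0.00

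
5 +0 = 5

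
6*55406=332436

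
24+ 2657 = 2681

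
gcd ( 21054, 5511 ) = 33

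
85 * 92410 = 7854850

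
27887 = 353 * 79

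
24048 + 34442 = 58490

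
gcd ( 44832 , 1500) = 12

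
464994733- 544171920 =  - 79177187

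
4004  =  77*52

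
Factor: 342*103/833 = 35226/833 = 2^1*3^2* 7^(-2) * 17^( - 1)*19^1*103^1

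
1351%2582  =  1351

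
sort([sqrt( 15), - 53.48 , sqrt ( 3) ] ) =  [ - 53.48,sqrt( 3 ), sqrt ( 15 ) ] 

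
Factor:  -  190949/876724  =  -2^( - 2)*11^1*17^( - 1)*12893^( - 1)*17359^1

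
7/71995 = 1/10285 = 0.00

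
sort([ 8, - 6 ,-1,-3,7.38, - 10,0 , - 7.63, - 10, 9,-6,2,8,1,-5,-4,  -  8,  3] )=[ - 10, - 10, - 8, - 7.63, - 6,  -  6,-5,- 4,-3,-1,0,1,2,3,7.38,8,8, 9]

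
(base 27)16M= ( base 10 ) 913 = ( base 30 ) 10d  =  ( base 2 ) 1110010001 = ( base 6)4121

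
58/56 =29/28 = 1.04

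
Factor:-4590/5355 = - 2^1 * 3^1*7^( - 1)=- 6/7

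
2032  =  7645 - 5613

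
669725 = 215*3115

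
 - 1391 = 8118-9509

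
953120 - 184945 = 768175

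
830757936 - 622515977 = 208241959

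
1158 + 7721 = 8879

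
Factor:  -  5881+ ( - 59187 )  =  -2^2*16267^1 = -  65068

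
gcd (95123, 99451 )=1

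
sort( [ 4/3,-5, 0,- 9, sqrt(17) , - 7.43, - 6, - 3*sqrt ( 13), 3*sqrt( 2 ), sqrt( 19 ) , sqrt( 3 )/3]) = [ - 3*sqrt ( 13 ),-9 , - 7.43, - 6,- 5, 0, sqrt( 3)/3, 4/3,sqrt( 17 ), 3*sqrt(2 ), sqrt( 19)] 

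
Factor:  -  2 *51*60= - 6120 = - 2^3 *3^2 * 5^1 *17^1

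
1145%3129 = 1145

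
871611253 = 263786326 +607824927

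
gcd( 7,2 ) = 1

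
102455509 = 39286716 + 63168793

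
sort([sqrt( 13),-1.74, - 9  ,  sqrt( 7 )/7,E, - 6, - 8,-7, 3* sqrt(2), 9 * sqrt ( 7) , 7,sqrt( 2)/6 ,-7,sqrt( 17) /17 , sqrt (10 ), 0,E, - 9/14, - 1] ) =[-9, - 8, - 7, - 7, - 6, - 1.74, - 1 , - 9/14,0,sqrt(2 )/6,sqrt(17) /17, sqrt(7)/7,E,E, sqrt(10),sqrt(13),3* sqrt( 2),7, 9*sqrt( 7 )]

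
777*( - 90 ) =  - 69930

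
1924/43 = 1924/43 = 44.74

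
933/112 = 8+37/112 = 8.33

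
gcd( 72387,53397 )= 9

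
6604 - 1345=5259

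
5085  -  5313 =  - 228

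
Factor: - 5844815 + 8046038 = 3^1*733741^1 =2201223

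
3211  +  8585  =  11796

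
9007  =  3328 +5679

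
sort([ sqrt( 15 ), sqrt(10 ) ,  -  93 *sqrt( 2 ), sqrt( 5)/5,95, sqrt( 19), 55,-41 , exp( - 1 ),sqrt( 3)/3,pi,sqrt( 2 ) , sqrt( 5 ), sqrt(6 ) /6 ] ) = [ -93*sqrt( 2), - 41,  exp (  -  1), sqrt( 6)/6,sqrt( 5) /5, sqrt( 3 )/3, sqrt( 2 ), sqrt( 5),pi,sqrt(10),sqrt(15 ),  sqrt( 19), 55, 95] 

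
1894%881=132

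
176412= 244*723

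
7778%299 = 4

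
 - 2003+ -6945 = - 8948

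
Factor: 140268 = 2^2*3^1*11689^1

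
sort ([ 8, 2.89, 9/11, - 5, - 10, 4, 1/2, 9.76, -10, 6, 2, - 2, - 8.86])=[ - 10, - 10,  -  8.86 , - 5, - 2, 1/2, 9/11, 2, 2.89 , 4, 6, 8,9.76 ] 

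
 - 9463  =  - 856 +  - 8607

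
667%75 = 67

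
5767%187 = 157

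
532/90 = 5 + 41/45  =  5.91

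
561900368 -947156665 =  - 385256297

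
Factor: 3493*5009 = 17496437 = 7^1*499^1*5009^1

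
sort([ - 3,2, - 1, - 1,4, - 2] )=[ - 3,-2, - 1, - 1, 2,4 ]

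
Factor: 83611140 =2^2*3^1*5^1*181^1*7699^1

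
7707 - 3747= 3960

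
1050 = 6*175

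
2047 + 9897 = 11944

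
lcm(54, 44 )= 1188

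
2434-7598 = -5164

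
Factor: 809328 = 2^4*3^1*13^1 * 1297^1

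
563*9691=5456033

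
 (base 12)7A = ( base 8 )136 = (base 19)4i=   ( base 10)94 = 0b1011110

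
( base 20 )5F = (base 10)115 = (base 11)a5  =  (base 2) 1110011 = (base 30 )3P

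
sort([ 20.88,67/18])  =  [ 67/18,20.88]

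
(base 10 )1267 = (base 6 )5511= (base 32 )17j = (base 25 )20h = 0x4f3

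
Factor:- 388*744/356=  - 72168/89 = - 2^3*3^1*31^1*89^(-1 )*97^1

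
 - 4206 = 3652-7858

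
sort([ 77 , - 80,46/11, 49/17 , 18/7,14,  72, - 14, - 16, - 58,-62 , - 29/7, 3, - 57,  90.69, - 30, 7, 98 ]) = [ - 80,-62  , - 58, - 57, - 30, - 16 , - 14, - 29/7, 18/7,49/17,  3, 46/11,7, 14, 72,77 , 90.69,98] 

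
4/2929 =4/2929=0.00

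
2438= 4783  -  2345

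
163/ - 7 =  - 24 + 5/7 = - 23.29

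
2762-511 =2251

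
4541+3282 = 7823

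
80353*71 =5705063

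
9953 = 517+9436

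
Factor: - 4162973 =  - 4162973^1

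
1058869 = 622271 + 436598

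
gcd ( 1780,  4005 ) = 445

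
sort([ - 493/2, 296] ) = [ - 493/2, 296 ]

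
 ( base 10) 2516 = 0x9D4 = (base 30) 2NQ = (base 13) 11B7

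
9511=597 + 8914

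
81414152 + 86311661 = 167725813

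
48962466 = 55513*882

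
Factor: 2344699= 7^2*109^1*439^1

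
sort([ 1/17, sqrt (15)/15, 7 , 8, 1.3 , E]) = [ 1/17,  sqrt(15 ) /15,1.3,E,7,8 ] 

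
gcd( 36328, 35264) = 152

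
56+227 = 283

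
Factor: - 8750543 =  - 43^1*197^1 * 1033^1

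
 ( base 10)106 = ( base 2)1101010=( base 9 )127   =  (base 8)152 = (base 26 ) 42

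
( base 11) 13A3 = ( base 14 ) 931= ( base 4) 130033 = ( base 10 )1807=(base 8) 3417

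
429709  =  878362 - 448653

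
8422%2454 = 1060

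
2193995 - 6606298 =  - 4412303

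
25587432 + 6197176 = 31784608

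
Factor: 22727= 22727^1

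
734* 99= 72666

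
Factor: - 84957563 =-84957563^1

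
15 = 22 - 7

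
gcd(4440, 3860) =20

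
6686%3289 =108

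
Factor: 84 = 2^2*3^1*7^1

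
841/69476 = 841/69476=0.01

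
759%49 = 24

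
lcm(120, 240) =240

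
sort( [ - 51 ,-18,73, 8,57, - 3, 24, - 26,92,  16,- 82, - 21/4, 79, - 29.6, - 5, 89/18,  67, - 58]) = [ - 82, - 58, - 51, - 29.6,  -  26, - 18, - 21/4, - 5 ,- 3 , 89/18, 8, 16,24, 57,  67,73, 79, 92 ] 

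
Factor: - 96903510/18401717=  - 2^1*3^1*5^1*11^1*43^1 * 6829^1 * 18401717^( - 1)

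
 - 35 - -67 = 32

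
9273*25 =231825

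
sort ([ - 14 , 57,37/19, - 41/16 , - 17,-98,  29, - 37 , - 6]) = [ - 98, - 37 , - 17, - 14, - 6, - 41/16, 37/19  ,  29, 57] 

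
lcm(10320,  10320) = 10320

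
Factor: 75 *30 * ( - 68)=-153000=- 2^3*3^2*5^3*17^1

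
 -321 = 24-345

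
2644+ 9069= 11713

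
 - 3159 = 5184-8343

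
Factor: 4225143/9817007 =3^1*13^1*17^( - 1 )*131^1*827^1*577471^( - 1 ) 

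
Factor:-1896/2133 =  - 8/9 = - 2^3*3^( - 2 )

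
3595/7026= 3595/7026 = 0.51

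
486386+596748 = 1083134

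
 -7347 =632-7979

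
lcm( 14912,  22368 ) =44736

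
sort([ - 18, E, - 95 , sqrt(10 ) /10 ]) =[ - 95, - 18  ,  sqrt( 10)/10,E]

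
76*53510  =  4066760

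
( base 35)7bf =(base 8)21417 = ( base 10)8975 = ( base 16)230f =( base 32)8OF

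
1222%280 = 102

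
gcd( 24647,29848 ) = 7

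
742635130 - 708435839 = 34199291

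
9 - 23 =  - 14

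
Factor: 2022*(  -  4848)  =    -  9802656 = -2^5*3^2*101^1*337^1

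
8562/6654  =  1427/1109 = 1.29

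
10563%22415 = 10563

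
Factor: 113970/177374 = 435/677  =  3^1*5^1*29^1*677^ ( - 1)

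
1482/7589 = 1482/7589= 0.20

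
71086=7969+63117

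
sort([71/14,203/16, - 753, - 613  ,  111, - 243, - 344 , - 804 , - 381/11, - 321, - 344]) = [ - 804, - 753,- 613, - 344 ,-344,- 321,  -  243, - 381/11 , 71/14,203/16,111 ]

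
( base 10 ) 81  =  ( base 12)69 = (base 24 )39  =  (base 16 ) 51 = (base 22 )3f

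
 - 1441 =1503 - 2944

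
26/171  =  26/171 = 0.15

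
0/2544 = 0 = 0.00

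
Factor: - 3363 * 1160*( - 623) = 2^3*3^1 * 5^1*7^1*19^1 * 29^1*59^1*  89^1=2430372840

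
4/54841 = 4/54841 = 0.00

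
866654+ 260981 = 1127635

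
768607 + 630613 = 1399220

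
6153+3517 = 9670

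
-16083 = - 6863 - 9220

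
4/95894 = 2/47947 =0.00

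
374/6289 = 374/6289 = 0.06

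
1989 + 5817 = 7806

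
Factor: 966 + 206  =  2^2*293^1 = 1172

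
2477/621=3+614/621 = 3.99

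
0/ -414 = 0/1= -0.00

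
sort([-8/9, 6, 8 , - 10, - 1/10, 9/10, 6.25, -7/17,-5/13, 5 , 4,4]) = [ - 10,-8/9,-7/17,-5/13, - 1/10, 9/10, 4, 4, 5, 6, 6.25, 8 ]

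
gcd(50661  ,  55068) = 39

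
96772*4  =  387088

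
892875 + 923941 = 1816816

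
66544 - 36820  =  29724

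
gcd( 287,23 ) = 1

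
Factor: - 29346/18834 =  - 67/43 = - 43^( - 1)*67^1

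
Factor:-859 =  - 859^1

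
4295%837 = 110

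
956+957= 1913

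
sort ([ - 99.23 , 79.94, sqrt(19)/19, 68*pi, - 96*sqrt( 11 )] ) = [ - 96*sqrt( 11),-99.23,sqrt( 19) /19, 79.94, 68 *pi ]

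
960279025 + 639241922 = 1599520947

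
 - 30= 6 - 36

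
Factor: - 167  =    -  167^1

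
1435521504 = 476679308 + 958842196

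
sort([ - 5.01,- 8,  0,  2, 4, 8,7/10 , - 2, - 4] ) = [-8, - 5.01,  -  4, - 2,0,  7/10,  2,  4, 8] 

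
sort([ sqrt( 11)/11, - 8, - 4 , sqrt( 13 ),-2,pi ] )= [  -  8  , - 4,-2 , sqrt(11)/11,pi, sqrt ( 13)] 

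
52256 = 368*142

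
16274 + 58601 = 74875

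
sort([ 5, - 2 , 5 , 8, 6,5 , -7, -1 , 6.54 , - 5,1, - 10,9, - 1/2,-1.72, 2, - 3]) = [ - 10, - 7, - 5,  -  3,  -  2, -1.72, - 1, - 1/2,1, 2,  5,5, 5 , 6,6.54, 8, 9 ]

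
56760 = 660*86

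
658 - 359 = 299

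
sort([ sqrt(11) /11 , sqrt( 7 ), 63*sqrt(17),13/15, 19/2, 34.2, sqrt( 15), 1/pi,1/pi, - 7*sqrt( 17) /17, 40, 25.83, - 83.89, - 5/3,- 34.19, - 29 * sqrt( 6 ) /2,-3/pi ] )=[ - 83.89, - 29*sqrt(6)/2,-34.19, - 7* sqrt( 17 ) /17,-5/3, - 3/pi, sqrt( 11 )/11, 1/pi, 1/pi, 13/15, sqrt (7), sqrt( 15), 19/2, 25.83, 34.2,40, 63*sqrt( 17)] 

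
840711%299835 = 241041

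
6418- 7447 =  - 1029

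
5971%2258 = 1455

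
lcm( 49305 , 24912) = 2366640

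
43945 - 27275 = 16670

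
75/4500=1/60 =0.02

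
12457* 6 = 74742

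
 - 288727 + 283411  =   - 5316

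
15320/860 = 766/43= 17.81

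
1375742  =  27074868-25699126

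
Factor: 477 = 3^2*53^1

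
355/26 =13 + 17/26 = 13.65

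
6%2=0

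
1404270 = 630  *2229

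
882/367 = 882/367 = 2.40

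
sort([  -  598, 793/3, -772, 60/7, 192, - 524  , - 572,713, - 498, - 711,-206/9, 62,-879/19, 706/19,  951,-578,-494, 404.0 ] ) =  [ - 772 , - 711,-598, - 578,-572,-524, - 498, - 494, - 879/19, - 206/9, 60/7 , 706/19,62,192, 793/3 , 404.0,713, 951 ]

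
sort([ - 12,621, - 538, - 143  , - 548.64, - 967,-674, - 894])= [ - 967, - 894, - 674,- 548.64, - 538, - 143, - 12, 621] 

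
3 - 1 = 2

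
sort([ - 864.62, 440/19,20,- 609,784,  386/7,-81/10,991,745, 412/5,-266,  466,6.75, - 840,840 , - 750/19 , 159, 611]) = [ - 864.62, - 840,- 609,  -  266, - 750/19,-81/10,6.75,20, 440/19,386/7,412/5,159,  466, 611 , 745,784, 840 , 991] 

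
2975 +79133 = 82108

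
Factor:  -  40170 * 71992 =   -  2891918640 = - 2^4*3^1*5^1*13^1 * 103^1*8999^1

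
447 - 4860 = - 4413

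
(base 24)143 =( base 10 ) 675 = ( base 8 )1243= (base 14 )363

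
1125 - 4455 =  - 3330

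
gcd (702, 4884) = 6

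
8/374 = 4/187 = 0.02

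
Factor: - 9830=-2^1*5^1*983^1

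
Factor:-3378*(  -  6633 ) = 22406274 = 2^1*3^3*11^1*67^1*563^1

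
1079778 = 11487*94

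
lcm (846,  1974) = 5922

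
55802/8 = 6975 + 1/4 = 6975.25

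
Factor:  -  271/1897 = -7^(-1) =- 1/7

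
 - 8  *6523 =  - 52184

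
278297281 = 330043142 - 51745861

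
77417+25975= 103392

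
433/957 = 433/957 = 0.45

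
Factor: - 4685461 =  - 11^1*193^1*2207^1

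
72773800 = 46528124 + 26245676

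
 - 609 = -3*203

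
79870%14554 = 7100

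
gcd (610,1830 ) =610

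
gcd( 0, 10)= 10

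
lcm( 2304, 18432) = 18432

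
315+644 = 959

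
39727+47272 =86999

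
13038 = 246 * 53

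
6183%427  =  205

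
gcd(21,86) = 1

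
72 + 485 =557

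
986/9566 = 493/4783 = 0.10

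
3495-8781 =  - 5286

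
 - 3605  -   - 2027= - 1578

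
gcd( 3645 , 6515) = 5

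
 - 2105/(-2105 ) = 1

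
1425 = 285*5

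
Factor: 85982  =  2^1*13^1*3307^1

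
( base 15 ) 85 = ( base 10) 125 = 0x7D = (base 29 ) 49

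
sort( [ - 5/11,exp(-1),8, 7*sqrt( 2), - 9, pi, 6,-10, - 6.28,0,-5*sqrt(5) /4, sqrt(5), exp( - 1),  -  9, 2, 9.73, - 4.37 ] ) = [- 10,-9, -9,-6.28,-4.37,-5*sqrt( 5 ) /4,-5/11, 0, exp( - 1 ), exp( - 1),2, sqrt( 5 ),pi, 6, 8,9.73, 7*sqrt(2)]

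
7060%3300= 460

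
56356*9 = 507204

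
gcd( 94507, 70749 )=7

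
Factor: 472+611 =1083 = 3^1*19^2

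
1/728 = 1/728 = 0.00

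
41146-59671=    - 18525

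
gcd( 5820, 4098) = 6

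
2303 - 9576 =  - 7273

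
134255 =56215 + 78040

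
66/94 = 33/47  =  0.70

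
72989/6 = 12164+5/6 = 12164.83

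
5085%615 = 165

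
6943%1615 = 483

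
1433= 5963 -4530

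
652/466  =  1 + 93/233 = 1.40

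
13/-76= - 1+63/76 =- 0.17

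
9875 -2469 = 7406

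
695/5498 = 695/5498 = 0.13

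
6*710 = 4260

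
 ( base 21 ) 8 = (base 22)8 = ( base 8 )10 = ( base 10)8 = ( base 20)8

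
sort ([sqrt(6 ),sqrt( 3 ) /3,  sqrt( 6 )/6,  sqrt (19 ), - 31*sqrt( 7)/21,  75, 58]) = [-31*sqrt(7)/21,  sqrt( 6 ) /6, sqrt(3 )/3,sqrt(6), sqrt(19), 58 , 75]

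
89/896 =89/896 = 0.10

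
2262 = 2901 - 639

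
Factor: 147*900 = 132300 = 2^2 * 3^3*5^2* 7^2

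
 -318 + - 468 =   -  786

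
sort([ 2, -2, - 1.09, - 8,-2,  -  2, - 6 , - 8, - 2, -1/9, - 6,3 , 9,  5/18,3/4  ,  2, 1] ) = [-8,  -  8 ,  -  6,-6,-2,-2 , - 2, - 2,-1.09, - 1/9, 5/18,3/4, 1, 2, 2, 3,9 ] 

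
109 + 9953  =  10062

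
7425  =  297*25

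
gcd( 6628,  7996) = 4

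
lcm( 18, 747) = 1494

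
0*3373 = 0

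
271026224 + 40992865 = 312019089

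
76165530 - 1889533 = 74275997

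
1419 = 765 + 654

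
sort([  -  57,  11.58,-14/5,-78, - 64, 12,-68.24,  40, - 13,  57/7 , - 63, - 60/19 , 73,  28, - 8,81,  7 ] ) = [ - 78, - 68.24, - 64, - 63,-57,-13, - 8, - 60/19, - 14/5, 7, 57/7,11.58,12,28,40,73, 81 ] 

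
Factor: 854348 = 2^2*11^1*19417^1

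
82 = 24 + 58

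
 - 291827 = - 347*841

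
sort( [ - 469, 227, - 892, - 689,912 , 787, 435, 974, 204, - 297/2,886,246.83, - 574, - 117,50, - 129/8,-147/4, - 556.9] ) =[ - 892, - 689, - 574, - 556.9 , - 469, - 297/2,-117 , - 147/4 ,-129/8, 50, 204 , 227, 246.83, 435, 787, 886 , 912,974 ] 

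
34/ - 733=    - 1 + 699/733 = -  0.05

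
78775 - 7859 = 70916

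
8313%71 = 6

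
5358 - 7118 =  -1760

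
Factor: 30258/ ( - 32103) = - 2^1* 3^(  -  1)*29^ ( - 1)*41^1  =  - 82/87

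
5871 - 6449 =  - 578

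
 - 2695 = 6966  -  9661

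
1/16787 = 1/16787 = 0.00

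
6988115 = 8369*835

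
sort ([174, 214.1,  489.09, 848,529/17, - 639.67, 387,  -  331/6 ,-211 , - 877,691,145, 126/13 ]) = [ - 877, - 639.67, - 211, - 331/6,126/13, 529/17, 145, 174,214.1, 387,489.09, 691, 848]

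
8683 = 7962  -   -721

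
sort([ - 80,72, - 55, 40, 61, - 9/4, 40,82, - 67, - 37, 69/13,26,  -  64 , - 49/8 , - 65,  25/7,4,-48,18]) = [ - 80, - 67, - 65, - 64,  -  55, - 48, - 37 , -49/8, - 9/4,25/7, 4, 69/13  ,  18,26,  40,40, 61,72,82]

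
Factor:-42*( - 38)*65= 2^2 * 3^1 *5^1*7^1*13^1*19^1 = 103740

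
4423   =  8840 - 4417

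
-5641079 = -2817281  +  - 2823798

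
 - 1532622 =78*(  -  19649)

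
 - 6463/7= - 924  +  5/7= - 923.29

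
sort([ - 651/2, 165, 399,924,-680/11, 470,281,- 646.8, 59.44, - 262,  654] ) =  [ - 646.8 , - 651/2, - 262, - 680/11, 59.44, 165, 281, 399 , 470, 654, 924]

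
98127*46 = 4513842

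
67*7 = 469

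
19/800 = 19/800 = 0.02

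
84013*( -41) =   -  3444533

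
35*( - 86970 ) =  - 3043950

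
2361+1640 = 4001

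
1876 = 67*28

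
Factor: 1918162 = 2^1*167^1*5743^1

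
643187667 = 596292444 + 46895223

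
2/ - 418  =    -  1/209  =  - 0.00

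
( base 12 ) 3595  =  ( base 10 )6017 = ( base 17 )13dg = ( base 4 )1132001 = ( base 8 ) 13601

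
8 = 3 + 5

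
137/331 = 137/331 = 0.41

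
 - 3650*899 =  -3281350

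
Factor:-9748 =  -2^2*2437^1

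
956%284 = 104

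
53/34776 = 53/34776 = 0.00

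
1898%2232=1898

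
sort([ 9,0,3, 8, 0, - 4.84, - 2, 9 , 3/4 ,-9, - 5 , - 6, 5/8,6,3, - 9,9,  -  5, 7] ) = [ - 9, - 9, - 6, - 5, - 5, - 4.84 , - 2, 0,0, 5/8,3/4 , 3, 3, 6,  7, 8,9, 9, 9] 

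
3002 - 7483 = -4481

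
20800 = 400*52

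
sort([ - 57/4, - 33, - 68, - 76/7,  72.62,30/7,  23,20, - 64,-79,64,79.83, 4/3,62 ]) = [ - 79,-68, - 64, -33,-57/4, - 76/7,4/3,30/7,20,23,62,64,72.62,79.83]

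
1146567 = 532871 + 613696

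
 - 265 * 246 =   -  65190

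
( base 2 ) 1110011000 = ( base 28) 14o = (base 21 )21H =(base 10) 920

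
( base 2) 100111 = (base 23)1G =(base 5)124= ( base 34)15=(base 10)39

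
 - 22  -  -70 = 48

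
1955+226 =2181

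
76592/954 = 38296/477= 80.29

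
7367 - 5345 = 2022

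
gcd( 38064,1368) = 24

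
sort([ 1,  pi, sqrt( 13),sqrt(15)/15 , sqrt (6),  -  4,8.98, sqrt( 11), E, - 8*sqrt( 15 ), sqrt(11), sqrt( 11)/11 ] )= [ - 8*sqrt ( 15),- 4,sqrt (15)/15,sqrt( 11)/11, 1, sqrt( 6), E, pi,sqrt( 11),sqrt( 11), sqrt( 13),8.98 ] 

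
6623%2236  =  2151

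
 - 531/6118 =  - 531/6118 = - 0.09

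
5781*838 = 4844478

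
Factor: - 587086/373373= - 2^1*7^( - 1) * 11^( - 1)*13^( - 1)*373^( - 1)*293543^1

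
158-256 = -98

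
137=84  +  53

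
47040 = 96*490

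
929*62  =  57598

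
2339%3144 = 2339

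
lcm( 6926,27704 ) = 27704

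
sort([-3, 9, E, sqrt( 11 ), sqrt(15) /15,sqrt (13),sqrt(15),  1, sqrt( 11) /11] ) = [ -3, sqrt ( 15 )/15,sqrt( 11) /11, 1, E, sqrt( 11), sqrt( 13), sqrt( 15 ), 9 ]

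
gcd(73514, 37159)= 1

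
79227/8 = 79227/8 = 9903.38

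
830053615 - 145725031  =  684328584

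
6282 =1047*6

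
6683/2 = 6683/2= 3341.50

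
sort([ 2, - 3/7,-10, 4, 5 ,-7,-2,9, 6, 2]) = [-10,-7, - 2,  -  3/7, 2,  2, 4,5,6, 9 ] 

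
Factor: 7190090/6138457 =2^1*5^1*13^(-1)*472189^(- 1 )*719009^1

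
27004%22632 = 4372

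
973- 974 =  - 1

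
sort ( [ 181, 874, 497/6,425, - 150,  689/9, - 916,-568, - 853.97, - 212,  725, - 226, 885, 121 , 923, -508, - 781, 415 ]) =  [ - 916, - 853.97, - 781,-568,-508, - 226, - 212, - 150, 689/9, 497/6, 121,181, 415, 425,725,874,  885,923 ]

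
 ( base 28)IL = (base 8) 1015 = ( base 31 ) gt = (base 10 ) 525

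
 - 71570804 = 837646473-909217277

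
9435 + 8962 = 18397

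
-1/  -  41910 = 1/41910 = 0.00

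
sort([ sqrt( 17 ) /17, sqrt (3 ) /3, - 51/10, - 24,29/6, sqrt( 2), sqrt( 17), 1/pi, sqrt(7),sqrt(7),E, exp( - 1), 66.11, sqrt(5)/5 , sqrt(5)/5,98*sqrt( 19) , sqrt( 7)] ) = [-24, - 51/10,  sqrt ( 17 )/17, 1/pi,  exp ( - 1), sqrt( 5)/5, sqrt(5) /5,sqrt ( 3)/3,  sqrt (2 ), sqrt( 7 ), sqrt( 7),sqrt (7),E, sqrt(17) , 29/6, 66.11,  98*sqrt( 19 )] 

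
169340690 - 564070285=  -  394729595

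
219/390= 73/130 = 0.56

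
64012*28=1792336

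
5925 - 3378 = 2547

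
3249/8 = 3249/8 = 406.12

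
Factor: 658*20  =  13160 = 2^3 * 5^1*7^1*47^1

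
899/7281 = 899/7281 = 0.12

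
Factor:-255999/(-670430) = 2^( - 1) * 3^1*5^( - 1)*67043^( - 1)*85333^1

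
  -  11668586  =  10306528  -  21975114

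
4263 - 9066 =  - 4803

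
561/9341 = 561/9341 = 0.06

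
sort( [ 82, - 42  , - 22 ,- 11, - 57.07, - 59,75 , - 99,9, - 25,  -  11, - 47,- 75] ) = [ - 99, - 75,-59,-57.07, - 47 , - 42, - 25, - 22, - 11, - 11 , 9, 75,82 ] 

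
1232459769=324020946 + 908438823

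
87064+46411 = 133475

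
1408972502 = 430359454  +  978613048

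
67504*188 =12690752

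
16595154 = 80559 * 206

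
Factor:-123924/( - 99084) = 359^( - 1)*449^1 = 449/359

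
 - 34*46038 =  - 1565292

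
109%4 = 1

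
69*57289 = 3952941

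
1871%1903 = 1871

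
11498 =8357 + 3141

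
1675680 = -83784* (  -  20)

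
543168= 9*60352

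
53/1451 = 53/1451 = 0.04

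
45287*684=30976308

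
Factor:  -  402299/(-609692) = 2^( - 2)*152423^( - 1 )*402299^1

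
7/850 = 7/850= 0.01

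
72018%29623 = 12772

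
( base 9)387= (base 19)gi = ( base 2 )101000010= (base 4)11002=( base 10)322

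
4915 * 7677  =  37732455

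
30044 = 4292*7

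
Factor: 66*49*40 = 129360 = 2^4*3^1*5^1 * 7^2*11^1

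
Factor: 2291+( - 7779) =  - 5488 =- 2^4 * 7^3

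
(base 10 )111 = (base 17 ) 69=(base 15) 76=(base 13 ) 87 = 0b1101111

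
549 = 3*183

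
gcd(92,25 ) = 1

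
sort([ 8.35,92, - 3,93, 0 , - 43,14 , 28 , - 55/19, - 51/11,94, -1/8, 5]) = [-43, - 51/11, - 3 ,- 55/19, - 1/8,0, 5, 8.35, 14 , 28,92, 93, 94 ] 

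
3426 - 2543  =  883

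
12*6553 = 78636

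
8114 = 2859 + 5255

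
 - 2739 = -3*913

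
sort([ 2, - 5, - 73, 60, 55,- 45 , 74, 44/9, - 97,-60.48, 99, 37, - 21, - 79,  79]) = [ - 97, - 79, - 73, - 60.48, - 45,-21, - 5, 2 , 44/9,  37, 55, 60,74, 79,  99] 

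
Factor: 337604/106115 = 2^2 * 5^( - 1 )*19^( - 1) * 1117^(-1)*84401^1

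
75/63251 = 75/63251= 0.00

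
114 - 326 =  - 212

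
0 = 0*50400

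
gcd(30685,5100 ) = 85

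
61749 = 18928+42821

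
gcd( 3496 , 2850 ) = 38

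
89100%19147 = 12512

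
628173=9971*63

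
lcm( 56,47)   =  2632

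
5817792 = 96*60602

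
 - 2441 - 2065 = -4506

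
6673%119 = 9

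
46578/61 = 763 + 35/61  =  763.57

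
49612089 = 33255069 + 16357020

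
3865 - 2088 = 1777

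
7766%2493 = 287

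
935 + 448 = 1383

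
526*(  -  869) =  - 457094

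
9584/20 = 479 + 1/5 =479.20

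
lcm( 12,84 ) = 84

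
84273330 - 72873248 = 11400082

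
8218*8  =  65744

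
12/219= 4/73 = 0.05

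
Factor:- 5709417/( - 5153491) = 3^1*61^1 * 613^( - 1)*1201^(-1) * 4457^1 = 815631/736213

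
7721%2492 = 245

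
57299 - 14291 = 43008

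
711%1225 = 711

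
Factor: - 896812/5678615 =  - 2^2 * 5^(-1 )*7^1*557^( - 1 )*2039^( - 1)*32029^1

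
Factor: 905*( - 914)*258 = -2^2*3^1*5^1*43^1*181^1*457^1 = - 213409860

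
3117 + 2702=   5819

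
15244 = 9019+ 6225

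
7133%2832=1469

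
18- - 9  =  27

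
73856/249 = 296 +152/249 = 296.61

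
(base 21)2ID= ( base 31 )1A2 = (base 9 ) 1664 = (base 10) 1273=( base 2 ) 10011111001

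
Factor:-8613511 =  - 647^1 * 13313^1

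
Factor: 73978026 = 2^1*3^1*12329671^1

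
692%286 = 120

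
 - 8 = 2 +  -10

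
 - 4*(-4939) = 19756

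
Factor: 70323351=3^1*7^1*19^1*23^1*79^1*97^1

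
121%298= 121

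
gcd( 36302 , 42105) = 7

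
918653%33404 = 16745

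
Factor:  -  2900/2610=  - 10/9 = -  2^1*3^( - 2)  *  5^1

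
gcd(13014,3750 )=6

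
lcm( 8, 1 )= 8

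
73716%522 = 114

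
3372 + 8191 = 11563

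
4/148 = 1/37 = 0.03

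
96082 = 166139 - 70057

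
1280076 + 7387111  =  8667187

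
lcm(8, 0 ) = 0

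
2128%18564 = 2128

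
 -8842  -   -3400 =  - 5442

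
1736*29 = 50344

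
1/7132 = 1/7132=0.00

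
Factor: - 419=-419^1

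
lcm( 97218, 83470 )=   8263530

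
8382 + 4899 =13281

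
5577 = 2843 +2734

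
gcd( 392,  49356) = 4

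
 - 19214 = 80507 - 99721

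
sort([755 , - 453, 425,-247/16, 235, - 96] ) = [ - 453,  -  96, - 247/16,  235, 425,  755]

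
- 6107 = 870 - 6977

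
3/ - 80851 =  - 1 + 80848/80851=-0.00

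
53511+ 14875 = 68386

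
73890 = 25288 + 48602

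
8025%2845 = 2335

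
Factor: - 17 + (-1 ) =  - 18 = - 2^1*3^2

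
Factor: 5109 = 3^1*13^1*131^1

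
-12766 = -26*491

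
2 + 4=6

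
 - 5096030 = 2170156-7266186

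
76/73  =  1+3/73 =1.04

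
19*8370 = 159030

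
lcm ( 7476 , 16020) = 112140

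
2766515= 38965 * 71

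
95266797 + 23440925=118707722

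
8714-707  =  8007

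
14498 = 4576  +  9922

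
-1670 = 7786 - 9456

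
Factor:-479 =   -  479^1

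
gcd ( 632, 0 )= 632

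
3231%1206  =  819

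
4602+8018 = 12620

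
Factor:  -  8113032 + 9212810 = 1099778 = 2^1*191^1*2879^1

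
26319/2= 13159 + 1/2  =  13159.50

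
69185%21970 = 3275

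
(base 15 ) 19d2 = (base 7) 22214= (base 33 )54k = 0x15DD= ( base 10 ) 5597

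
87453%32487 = 22479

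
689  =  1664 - 975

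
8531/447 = 8531/447  =  19.09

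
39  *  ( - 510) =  - 19890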